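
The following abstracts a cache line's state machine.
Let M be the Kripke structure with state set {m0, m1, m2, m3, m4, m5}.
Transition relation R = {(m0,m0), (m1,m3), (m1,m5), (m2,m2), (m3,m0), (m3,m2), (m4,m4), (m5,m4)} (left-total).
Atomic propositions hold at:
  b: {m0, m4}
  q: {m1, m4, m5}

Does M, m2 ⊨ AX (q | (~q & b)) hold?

No

Sat(~q) = {m0, m2, m3}
Sat(~q & b) = {m0}
Sat(q | (~q & b)) = {m0, m1, m4, m5}
Sat(AX (q | (~q & b))) = {s : every successor in {m0, m1, m4, m5}} = {m0, m4, m5}
m2 ∉ Sat(AX (q | (~q & b))) = {m0, m4, m5}, so the formula does not hold at m2.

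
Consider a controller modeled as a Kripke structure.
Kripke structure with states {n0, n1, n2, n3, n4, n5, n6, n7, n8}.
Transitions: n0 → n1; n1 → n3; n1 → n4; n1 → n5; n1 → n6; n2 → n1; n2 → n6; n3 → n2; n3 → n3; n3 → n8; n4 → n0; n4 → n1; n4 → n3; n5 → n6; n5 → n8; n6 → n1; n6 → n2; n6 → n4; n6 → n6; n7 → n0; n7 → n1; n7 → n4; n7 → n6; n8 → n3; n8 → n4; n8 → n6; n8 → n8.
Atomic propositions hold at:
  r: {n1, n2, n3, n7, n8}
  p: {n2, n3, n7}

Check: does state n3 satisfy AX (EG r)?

Yes

EG r: greatest fixpoint, start Z0 = {n1, n2, n3, n7, n8}, keep only states in Sat with some successor in Z. Already a fixed point.
Sat(EG r) = {n1, n2, n3, n7, n8}
Sat(AX (EG r)) = {s : every successor in {n1, n2, n3, n7, n8}} = {n0, n3}
n3 ∈ Sat(AX (EG r)) = {n0, n3}, so the formula holds at n3.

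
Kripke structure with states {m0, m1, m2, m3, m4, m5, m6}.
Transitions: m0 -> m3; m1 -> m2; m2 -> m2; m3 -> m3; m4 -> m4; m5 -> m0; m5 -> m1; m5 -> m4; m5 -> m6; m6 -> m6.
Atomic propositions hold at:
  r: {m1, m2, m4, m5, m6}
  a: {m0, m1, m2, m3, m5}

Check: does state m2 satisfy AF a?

AF a: least fixpoint, start Z0 = {m0, m1, m2, m3, m5}, add states with every successor in Z. Already a fixed point.
Sat(AF a) = {m0, m1, m2, m3, m5}
m2 ∈ Sat(AF a) = {m0, m1, m2, m3, m5}, so the formula holds at m2.

Yes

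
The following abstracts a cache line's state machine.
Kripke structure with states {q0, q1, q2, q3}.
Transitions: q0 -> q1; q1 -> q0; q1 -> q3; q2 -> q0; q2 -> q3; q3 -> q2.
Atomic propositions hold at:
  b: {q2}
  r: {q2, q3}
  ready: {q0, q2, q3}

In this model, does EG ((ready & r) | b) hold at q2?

Yes

Sat(ready & r) = {q2, q3}
Sat((ready & r) | b) = {q2, q3}
EG ((ready & r) | b): greatest fixpoint, start Z0 = {q2, q3}, keep only states in Sat with some successor in Z. Already a fixed point.
Sat(EG ((ready & r) | b)) = {q2, q3}
q2 ∈ Sat(EG ((ready & r) | b)) = {q2, q3}, so the formula holds at q2.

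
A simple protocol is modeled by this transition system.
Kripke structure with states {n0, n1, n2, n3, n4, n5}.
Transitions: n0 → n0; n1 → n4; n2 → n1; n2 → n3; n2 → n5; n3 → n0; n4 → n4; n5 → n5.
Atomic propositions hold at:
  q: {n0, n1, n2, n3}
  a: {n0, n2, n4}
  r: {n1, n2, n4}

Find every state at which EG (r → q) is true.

{n0, n2, n3, n5}

Sat(r → q) = {n0, n1, n2, n3, n5}
EG (r → q): greatest fixpoint, start Z0 = {n0, n1, n2, n3, n5}, keep only states in Sat with some successor in Z. Z1 = {n0, n2, n3, n5}; fixed.
Sat(EG (r → q)) = {n0, n2, n3, n5}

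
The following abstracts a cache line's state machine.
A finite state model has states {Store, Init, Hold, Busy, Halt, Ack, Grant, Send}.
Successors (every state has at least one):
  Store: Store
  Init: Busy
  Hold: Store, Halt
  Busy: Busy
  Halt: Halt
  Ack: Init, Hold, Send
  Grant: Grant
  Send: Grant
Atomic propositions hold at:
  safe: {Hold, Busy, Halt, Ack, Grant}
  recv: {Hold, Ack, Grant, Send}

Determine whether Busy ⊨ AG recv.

AG recv: greatest fixpoint, start Z0 = {Hold, Ack, Grant, Send}, keep only states in Sat with every successor in Z. Z1 = {Grant, Send}; fixed.
Sat(AG recv) = {Grant, Send}
Busy ∉ Sat(AG recv) = {Grant, Send}, so the formula does not hold at Busy.

No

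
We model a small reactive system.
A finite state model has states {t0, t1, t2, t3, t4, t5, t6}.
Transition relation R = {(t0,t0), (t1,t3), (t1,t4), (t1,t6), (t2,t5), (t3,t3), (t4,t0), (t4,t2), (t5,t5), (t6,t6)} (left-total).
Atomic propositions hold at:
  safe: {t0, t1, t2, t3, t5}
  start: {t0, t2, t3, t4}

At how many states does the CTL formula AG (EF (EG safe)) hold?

EG safe: greatest fixpoint, start Z0 = {t0, t1, t2, t3, t5}, keep only states in Sat with some successor in Z. Already a fixed point.
Sat(EG safe) = {t0, t1, t2, t3, t5}
EF (EG safe): least fixpoint, start Z0 = {t0, t1, t2, t3, t5}, add states with some successor in Z. Z1 = {t0, t1, t2, t3, t4, t5}; fixed.
Sat(EF (EG safe)) = {t0, t1, t2, t3, t4, t5}
AG (EF (EG safe)): greatest fixpoint, start Z0 = {t0, t1, t2, t3, t4, t5}, keep only states in Sat with every successor in Z. Z1 = {t0, t2, t3, t4, t5}; fixed.
Sat(AG (EF (EG safe))) = {t0, t2, t3, t4, t5}
|Sat(AG (EF (EG safe)))| = |{t0, t2, t3, t4, t5}| = 5.

5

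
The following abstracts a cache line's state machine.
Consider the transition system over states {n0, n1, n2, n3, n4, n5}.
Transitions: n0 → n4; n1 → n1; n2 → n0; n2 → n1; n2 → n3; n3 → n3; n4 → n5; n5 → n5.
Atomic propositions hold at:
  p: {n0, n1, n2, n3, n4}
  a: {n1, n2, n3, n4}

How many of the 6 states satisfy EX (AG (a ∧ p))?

3

Sat(a ∧ p) = {n1, n2, n3, n4}
AG (a ∧ p): greatest fixpoint, start Z0 = {n1, n2, n3, n4}, keep only states in Sat with every successor in Z. Z1 = {n1, n3}; fixed.
Sat(AG (a ∧ p)) = {n1, n3}
Sat(EX (AG (a ∧ p))) = {s : some successor in {n1, n3}} = {n1, n2, n3}
|Sat(EX (AG (a ∧ p)))| = |{n1, n2, n3}| = 3.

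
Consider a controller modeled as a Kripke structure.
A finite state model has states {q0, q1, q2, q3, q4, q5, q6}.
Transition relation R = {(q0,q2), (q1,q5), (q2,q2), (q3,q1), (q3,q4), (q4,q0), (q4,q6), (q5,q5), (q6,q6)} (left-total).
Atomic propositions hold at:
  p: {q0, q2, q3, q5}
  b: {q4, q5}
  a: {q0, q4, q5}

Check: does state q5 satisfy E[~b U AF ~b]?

No

Sat(~b) = {q0, q1, q2, q3, q6}
AF ~b: least fixpoint, start Z0 = {q0, q1, q2, q3, q6}, add states with every successor in Z. Z1 = {q0, q1, q2, q3, q4, q6}; fixed.
Sat(AF ~b) = {q0, q1, q2, q3, q4, q6}
E[~b U AF ~b]: least fixpoint, start Z0 = Sat(AF ~b) = {q0, q1, q2, q3, q4, q6}, add states in Sat(~b) with some successor in Z. Already a fixed point.
Sat(E[~b U AF ~b]) = {q0, q1, q2, q3, q4, q6}
q5 ∉ Sat(E[~b U AF ~b]) = {q0, q1, q2, q3, q4, q6}, so the formula does not hold at q5.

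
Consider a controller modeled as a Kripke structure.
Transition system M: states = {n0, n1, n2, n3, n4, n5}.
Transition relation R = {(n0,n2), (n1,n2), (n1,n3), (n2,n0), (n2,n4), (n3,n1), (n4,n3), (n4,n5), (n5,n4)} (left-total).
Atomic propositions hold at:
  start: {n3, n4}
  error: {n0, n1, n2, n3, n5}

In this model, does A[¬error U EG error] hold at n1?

Yes

Sat(¬error) = {n4}
EG error: greatest fixpoint, start Z0 = {n0, n1, n2, n3, n5}, keep only states in Sat with some successor in Z. Z1 = {n0, n1, n2, n3}; fixed.
Sat(EG error) = {n0, n1, n2, n3}
A[¬error U EG error]: least fixpoint, start Z0 = Sat(EG error) = {n0, n1, n2, n3}, add states in Sat(¬error) with every successor in Z. Already a fixed point.
Sat(A[¬error U EG error]) = {n0, n1, n2, n3}
n1 ∈ Sat(A[¬error U EG error]) = {n0, n1, n2, n3}, so the formula holds at n1.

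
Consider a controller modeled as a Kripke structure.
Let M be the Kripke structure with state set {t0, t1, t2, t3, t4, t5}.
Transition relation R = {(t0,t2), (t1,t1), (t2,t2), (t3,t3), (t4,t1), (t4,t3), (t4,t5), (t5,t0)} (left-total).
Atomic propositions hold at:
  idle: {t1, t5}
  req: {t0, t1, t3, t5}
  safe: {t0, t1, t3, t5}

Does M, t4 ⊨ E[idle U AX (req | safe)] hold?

Sat(req | safe) = {t0, t1, t3, t5}
Sat(AX (req | safe)) = {s : every successor in {t0, t1, t3, t5}} = {t1, t3, t4, t5}
E[idle U AX (req | safe)]: least fixpoint, start Z0 = Sat(AX (req | safe)) = {t1, t3, t4, t5}, add states in Sat(idle) with some successor in Z. Already a fixed point.
Sat(E[idle U AX (req | safe)]) = {t1, t3, t4, t5}
t4 ∈ Sat(E[idle U AX (req | safe)]) = {t1, t3, t4, t5}, so the formula holds at t4.

Yes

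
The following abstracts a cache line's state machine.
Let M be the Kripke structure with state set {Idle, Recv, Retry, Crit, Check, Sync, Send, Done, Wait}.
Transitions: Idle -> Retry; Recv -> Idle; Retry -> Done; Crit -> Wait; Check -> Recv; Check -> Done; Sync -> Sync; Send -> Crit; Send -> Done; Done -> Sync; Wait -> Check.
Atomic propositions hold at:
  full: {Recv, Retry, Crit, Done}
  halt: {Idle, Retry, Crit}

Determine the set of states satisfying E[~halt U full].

{Recv, Retry, Crit, Check, Send, Done, Wait}

Sat(~halt) = {Recv, Check, Sync, Send, Done, Wait}
E[~halt U full]: least fixpoint, start Z0 = Sat(full) = {Recv, Retry, Crit, Done}, add states in Sat(~halt) with some successor in Z. Z1 = {Recv, Retry, Crit, Check, Send, Done}; Z2 = {Recv, Retry, Crit, Check, Send, Done, Wait}; fixed.
Sat(E[~halt U full]) = {Recv, Retry, Crit, Check, Send, Done, Wait}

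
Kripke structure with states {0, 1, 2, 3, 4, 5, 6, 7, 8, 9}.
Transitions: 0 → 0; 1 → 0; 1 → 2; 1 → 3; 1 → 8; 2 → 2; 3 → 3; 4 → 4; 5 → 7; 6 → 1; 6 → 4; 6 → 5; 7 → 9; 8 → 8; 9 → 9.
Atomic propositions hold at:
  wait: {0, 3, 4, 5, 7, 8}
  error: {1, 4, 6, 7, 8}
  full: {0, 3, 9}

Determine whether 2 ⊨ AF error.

AF error: least fixpoint, start Z0 = {1, 4, 6, 7, 8}, add states with every successor in Z. Z1 = {1, 4, 5, 6, 7, 8}; fixed.
Sat(AF error) = {1, 4, 5, 6, 7, 8}
2 ∉ Sat(AF error) = {1, 4, 5, 6, 7, 8}, so the formula does not hold at 2.

No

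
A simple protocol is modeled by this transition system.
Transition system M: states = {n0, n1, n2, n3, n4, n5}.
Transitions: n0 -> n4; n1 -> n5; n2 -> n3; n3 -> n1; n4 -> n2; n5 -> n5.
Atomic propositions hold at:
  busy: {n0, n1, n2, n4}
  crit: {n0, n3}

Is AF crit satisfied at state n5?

AF crit: least fixpoint, start Z0 = {n0, n3}, add states with every successor in Z. Z1 = {n0, n2, n3}; Z2 = {n0, n2, n3, n4}; fixed.
Sat(AF crit) = {n0, n2, n3, n4}
n5 ∉ Sat(AF crit) = {n0, n2, n3, n4}, so the formula does not hold at n5.

No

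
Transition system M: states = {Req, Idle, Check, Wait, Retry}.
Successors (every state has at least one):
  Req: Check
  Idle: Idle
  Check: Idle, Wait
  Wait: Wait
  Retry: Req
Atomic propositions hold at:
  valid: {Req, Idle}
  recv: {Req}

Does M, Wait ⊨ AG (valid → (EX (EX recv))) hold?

Yes

Sat(EX recv) = {s : some successor in {Req}} = {Retry}
Sat(EX (EX recv)) = {s : some successor in {Retry}} = ∅
Sat(valid → (EX (EX recv))) = {Check, Wait, Retry}
AG (valid → (EX (EX recv))): greatest fixpoint, start Z0 = {Check, Wait, Retry}, keep only states in Sat with every successor in Z. Z1 = {Wait}; fixed.
Sat(AG (valid → (EX (EX recv)))) = {Wait}
Wait ∈ Sat(AG (valid → (EX (EX recv)))) = {Wait}, so the formula holds at Wait.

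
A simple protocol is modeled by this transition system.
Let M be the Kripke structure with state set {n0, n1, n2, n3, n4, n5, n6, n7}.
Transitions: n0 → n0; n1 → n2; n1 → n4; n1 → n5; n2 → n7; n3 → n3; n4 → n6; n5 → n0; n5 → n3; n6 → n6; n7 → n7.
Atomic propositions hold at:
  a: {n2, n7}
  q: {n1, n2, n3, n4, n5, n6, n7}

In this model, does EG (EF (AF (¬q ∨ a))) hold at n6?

No

Sat(¬q) = {n0}
Sat(¬q ∨ a) = {n0, n2, n7}
AF (¬q ∨ a): least fixpoint, start Z0 = {n0, n2, n7}, add states with every successor in Z. Already a fixed point.
Sat(AF (¬q ∨ a)) = {n0, n2, n7}
EF (AF (¬q ∨ a)): least fixpoint, start Z0 = {n0, n2, n7}, add states with some successor in Z. Z1 = {n0, n1, n2, n5, n7}; fixed.
Sat(EF (AF (¬q ∨ a))) = {n0, n1, n2, n5, n7}
EG (EF (AF (¬q ∨ a))): greatest fixpoint, start Z0 = {n0, n1, n2, n5, n7}, keep only states in Sat with some successor in Z. Already a fixed point.
Sat(EG (EF (AF (¬q ∨ a)))) = {n0, n1, n2, n5, n7}
n6 ∉ Sat(EG (EF (AF (¬q ∨ a)))) = {n0, n1, n2, n5, n7}, so the formula does not hold at n6.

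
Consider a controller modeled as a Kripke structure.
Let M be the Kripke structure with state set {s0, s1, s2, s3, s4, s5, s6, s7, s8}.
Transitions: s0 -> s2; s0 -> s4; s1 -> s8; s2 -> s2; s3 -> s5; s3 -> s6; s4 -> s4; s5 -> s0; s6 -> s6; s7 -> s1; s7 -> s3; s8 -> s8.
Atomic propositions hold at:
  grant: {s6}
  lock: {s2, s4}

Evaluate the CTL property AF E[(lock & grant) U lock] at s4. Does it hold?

Sat(lock & grant) = ∅
E[(lock & grant) U lock]: least fixpoint, start Z0 = Sat(lock) = {s2, s4}, add states in Sat(lock & grant) with some successor in Z. Already a fixed point.
Sat(E[(lock & grant) U lock]) = {s2, s4}
AF E[(lock & grant) U lock]: least fixpoint, start Z0 = {s2, s4}, add states with every successor in Z. Z1 = {s0, s2, s4}; Z2 = {s0, s2, s4, s5}; fixed.
Sat(AF E[(lock & grant) U lock]) = {s0, s2, s4, s5}
s4 ∈ Sat(AF E[(lock & grant) U lock]) = {s0, s2, s4, s5}, so the formula holds at s4.

Yes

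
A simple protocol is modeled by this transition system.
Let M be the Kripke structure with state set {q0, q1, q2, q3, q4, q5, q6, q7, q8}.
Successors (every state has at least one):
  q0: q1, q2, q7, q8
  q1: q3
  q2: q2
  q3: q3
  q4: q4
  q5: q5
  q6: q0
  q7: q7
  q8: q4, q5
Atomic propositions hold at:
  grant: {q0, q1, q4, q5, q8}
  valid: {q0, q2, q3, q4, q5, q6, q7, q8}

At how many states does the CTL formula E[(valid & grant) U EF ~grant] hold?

Sat(valid & grant) = {q0, q4, q5, q8}
Sat(~grant) = {q2, q3, q6, q7}
EF ~grant: least fixpoint, start Z0 = {q2, q3, q6, q7}, add states with some successor in Z. Z1 = {q0, q1, q2, q3, q6, q7}; fixed.
Sat(EF ~grant) = {q0, q1, q2, q3, q6, q7}
E[(valid & grant) U EF ~grant]: least fixpoint, start Z0 = Sat(EF ~grant) = {q0, q1, q2, q3, q6, q7}, add states in Sat(valid & grant) with some successor in Z. Already a fixed point.
Sat(E[(valid & grant) U EF ~grant]) = {q0, q1, q2, q3, q6, q7}
|Sat(E[(valid & grant) U EF ~grant])| = |{q0, q1, q2, q3, q6, q7}| = 6.

6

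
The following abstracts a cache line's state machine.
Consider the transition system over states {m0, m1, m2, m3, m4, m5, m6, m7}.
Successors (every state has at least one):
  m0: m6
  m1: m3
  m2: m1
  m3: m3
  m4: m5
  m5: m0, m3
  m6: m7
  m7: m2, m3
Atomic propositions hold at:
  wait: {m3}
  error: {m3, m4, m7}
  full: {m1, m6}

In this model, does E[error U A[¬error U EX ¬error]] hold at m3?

No

Sat(¬error) = {m0, m1, m2, m5, m6}
Sat(EX ¬error) = {s : some successor in {m0, m1, m2, m5, m6}} = {m0, m2, m4, m5, m7}
A[¬error U EX ¬error]: least fixpoint, start Z0 = Sat(EX ¬error) = {m0, m2, m4, m5, m7}, add states in Sat(¬error) with every successor in Z. Z1 = {m0, m2, m4, m5, m6, m7}; fixed.
Sat(A[¬error U EX ¬error]) = {m0, m2, m4, m5, m6, m7}
E[error U A[¬error U EX ¬error]]: least fixpoint, start Z0 = Sat(A[¬error U EX ¬error]) = {m0, m2, m4, m5, m6, m7}, add states in Sat(error) with some successor in Z. Already a fixed point.
Sat(E[error U A[¬error U EX ¬error]]) = {m0, m2, m4, m5, m6, m7}
m3 ∉ Sat(E[error U A[¬error U EX ¬error]]) = {m0, m2, m4, m5, m6, m7}, so the formula does not hold at m3.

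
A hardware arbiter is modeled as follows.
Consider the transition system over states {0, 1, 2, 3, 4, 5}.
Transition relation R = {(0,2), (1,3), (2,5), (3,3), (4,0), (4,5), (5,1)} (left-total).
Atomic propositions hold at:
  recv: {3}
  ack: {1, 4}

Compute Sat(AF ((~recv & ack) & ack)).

Sat(~recv) = {0, 1, 2, 4, 5}
Sat(~recv & ack) = {1, 4}
Sat((~recv & ack) & ack) = {1, 4}
AF ((~recv & ack) & ack): least fixpoint, start Z0 = {1, 4}, add states with every successor in Z. Z1 = {1, 4, 5}; Z2 = {1, 2, 4, 5}; Z3 = {0, 1, 2, 4, 5}; fixed.
Sat(AF ((~recv & ack) & ack)) = {0, 1, 2, 4, 5}

{0, 1, 2, 4, 5}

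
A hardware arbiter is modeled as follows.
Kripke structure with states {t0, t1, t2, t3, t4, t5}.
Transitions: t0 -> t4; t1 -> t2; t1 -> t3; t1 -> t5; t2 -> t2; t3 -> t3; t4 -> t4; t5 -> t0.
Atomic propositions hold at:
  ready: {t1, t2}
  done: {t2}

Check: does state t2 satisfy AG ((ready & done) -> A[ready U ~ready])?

No

Sat(ready & done) = {t2}
Sat(~ready) = {t0, t3, t4, t5}
A[ready U ~ready]: least fixpoint, start Z0 = Sat(~ready) = {t0, t3, t4, t5}, add states in Sat(ready) with every successor in Z. Already a fixed point.
Sat(A[ready U ~ready]) = {t0, t3, t4, t5}
Sat((ready & done) -> A[ready U ~ready]) = {t0, t1, t3, t4, t5}
AG ((ready & done) -> A[ready U ~ready]): greatest fixpoint, start Z0 = {t0, t1, t3, t4, t5}, keep only states in Sat with every successor in Z. Z1 = {t0, t3, t4, t5}; fixed.
Sat(AG ((ready & done) -> A[ready U ~ready])) = {t0, t3, t4, t5}
t2 ∉ Sat(AG ((ready & done) -> A[ready U ~ready])) = {t0, t3, t4, t5}, so the formula does not hold at t2.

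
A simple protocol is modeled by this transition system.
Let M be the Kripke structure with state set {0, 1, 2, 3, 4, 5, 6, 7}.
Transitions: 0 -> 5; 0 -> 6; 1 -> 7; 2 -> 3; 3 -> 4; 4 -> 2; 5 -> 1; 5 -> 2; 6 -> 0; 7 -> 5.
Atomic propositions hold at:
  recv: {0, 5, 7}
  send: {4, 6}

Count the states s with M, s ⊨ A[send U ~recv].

5

Sat(~recv) = {1, 2, 3, 4, 6}
A[send U ~recv]: least fixpoint, start Z0 = Sat(~recv) = {1, 2, 3, 4, 6}, add states in Sat(send) with every successor in Z. Already a fixed point.
Sat(A[send U ~recv]) = {1, 2, 3, 4, 6}
|Sat(A[send U ~recv])| = |{1, 2, 3, 4, 6}| = 5.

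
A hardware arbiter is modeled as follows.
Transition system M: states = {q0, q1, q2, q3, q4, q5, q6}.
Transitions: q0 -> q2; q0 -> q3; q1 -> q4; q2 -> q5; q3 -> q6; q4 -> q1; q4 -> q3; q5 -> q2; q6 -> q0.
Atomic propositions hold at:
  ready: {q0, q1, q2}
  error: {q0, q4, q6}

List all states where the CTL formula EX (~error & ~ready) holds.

Sat(~error) = {q1, q2, q3, q5}
Sat(~ready) = {q3, q4, q5, q6}
Sat(~error & ~ready) = {q3, q5}
Sat(EX (~error & ~ready)) = {s : some successor in {q3, q5}} = {q0, q2, q4}

{q0, q2, q4}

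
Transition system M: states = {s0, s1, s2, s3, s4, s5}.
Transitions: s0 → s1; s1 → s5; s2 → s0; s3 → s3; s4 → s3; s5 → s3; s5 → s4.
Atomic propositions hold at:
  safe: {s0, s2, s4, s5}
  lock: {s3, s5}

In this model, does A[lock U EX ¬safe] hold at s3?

Sat(¬safe) = {s1, s3}
Sat(EX ¬safe) = {s : some successor in {s1, s3}} = {s0, s3, s4, s5}
A[lock U EX ¬safe]: least fixpoint, start Z0 = Sat(EX ¬safe) = {s0, s3, s4, s5}, add states in Sat(lock) with every successor in Z. Already a fixed point.
Sat(A[lock U EX ¬safe]) = {s0, s3, s4, s5}
s3 ∈ Sat(A[lock U EX ¬safe]) = {s0, s3, s4, s5}, so the formula holds at s3.

Yes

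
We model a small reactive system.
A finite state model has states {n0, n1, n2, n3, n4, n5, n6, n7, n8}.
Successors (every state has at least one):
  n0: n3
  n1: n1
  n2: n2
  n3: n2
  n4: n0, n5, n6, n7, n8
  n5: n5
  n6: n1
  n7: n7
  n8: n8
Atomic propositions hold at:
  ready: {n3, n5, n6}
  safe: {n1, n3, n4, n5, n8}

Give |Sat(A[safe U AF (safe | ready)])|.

Sat(safe | ready) = {n1, n3, n4, n5, n6, n8}
AF (safe | ready): least fixpoint, start Z0 = {n1, n3, n4, n5, n6, n8}, add states with every successor in Z. Z1 = {n0, n1, n3, n4, n5, n6, n8}; fixed.
Sat(AF (safe | ready)) = {n0, n1, n3, n4, n5, n6, n8}
A[safe U AF (safe | ready)]: least fixpoint, start Z0 = Sat(AF (safe | ready)) = {n0, n1, n3, n4, n5, n6, n8}, add states in Sat(safe) with every successor in Z. Already a fixed point.
Sat(A[safe U AF (safe | ready)]) = {n0, n1, n3, n4, n5, n6, n8}
|Sat(A[safe U AF (safe | ready)])| = |{n0, n1, n3, n4, n5, n6, n8}| = 7.

7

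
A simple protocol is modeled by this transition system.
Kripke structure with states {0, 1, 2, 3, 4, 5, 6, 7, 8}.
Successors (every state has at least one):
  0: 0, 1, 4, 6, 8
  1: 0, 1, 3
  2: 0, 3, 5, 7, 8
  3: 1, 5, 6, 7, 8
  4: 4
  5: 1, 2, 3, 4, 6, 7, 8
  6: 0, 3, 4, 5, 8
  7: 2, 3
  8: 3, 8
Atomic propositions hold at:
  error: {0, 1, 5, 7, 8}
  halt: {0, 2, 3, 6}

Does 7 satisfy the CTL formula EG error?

EG error: greatest fixpoint, start Z0 = {0, 1, 5, 7, 8}, keep only states in Sat with some successor in Z. Z1 = {0, 1, 5, 8}; fixed.
Sat(EG error) = {0, 1, 5, 8}
7 ∉ Sat(EG error) = {0, 1, 5, 8}, so the formula does not hold at 7.

No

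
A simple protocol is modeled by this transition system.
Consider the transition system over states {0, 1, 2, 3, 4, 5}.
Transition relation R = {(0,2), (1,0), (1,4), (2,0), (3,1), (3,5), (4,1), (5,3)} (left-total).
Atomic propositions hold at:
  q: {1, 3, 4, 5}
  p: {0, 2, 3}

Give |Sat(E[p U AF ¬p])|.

Sat(¬p) = {1, 4, 5}
AF ¬p: least fixpoint, start Z0 = {1, 4, 5}, add states with every successor in Z. Z1 = {1, 3, 4, 5}; fixed.
Sat(AF ¬p) = {1, 3, 4, 5}
E[p U AF ¬p]: least fixpoint, start Z0 = Sat(AF ¬p) = {1, 3, 4, 5}, add states in Sat(p) with some successor in Z. Already a fixed point.
Sat(E[p U AF ¬p]) = {1, 3, 4, 5}
|Sat(E[p U AF ¬p])| = |{1, 3, 4, 5}| = 4.

4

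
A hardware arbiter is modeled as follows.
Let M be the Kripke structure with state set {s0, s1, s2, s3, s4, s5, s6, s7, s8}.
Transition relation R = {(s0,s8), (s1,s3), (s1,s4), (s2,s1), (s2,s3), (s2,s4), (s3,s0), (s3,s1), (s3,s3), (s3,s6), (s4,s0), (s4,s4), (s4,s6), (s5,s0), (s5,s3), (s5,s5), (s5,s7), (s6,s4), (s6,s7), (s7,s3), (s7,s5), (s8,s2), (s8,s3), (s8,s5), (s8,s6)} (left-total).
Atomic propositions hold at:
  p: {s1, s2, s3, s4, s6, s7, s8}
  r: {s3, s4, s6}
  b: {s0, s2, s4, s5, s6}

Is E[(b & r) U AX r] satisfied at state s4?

No

Sat(b & r) = {s4, s6}
Sat(AX r) = {s : every successor in {s3, s4, s6}} = {s1}
E[(b & r) U AX r]: least fixpoint, start Z0 = Sat(AX r) = {s1}, add states in Sat(b & r) with some successor in Z. Already a fixed point.
Sat(E[(b & r) U AX r]) = {s1}
s4 ∉ Sat(E[(b & r) U AX r]) = {s1}, so the formula does not hold at s4.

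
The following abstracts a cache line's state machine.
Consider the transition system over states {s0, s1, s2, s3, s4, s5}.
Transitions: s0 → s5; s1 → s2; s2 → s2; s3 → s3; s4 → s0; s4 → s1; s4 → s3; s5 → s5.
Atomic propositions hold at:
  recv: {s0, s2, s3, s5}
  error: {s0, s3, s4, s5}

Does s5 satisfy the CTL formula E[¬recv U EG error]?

Sat(¬recv) = {s1, s4}
EG error: greatest fixpoint, start Z0 = {s0, s3, s4, s5}, keep only states in Sat with some successor in Z. Already a fixed point.
Sat(EG error) = {s0, s3, s4, s5}
E[¬recv U EG error]: least fixpoint, start Z0 = Sat(EG error) = {s0, s3, s4, s5}, add states in Sat(¬recv) with some successor in Z. Already a fixed point.
Sat(E[¬recv U EG error]) = {s0, s3, s4, s5}
s5 ∈ Sat(E[¬recv U EG error]) = {s0, s3, s4, s5}, so the formula holds at s5.

Yes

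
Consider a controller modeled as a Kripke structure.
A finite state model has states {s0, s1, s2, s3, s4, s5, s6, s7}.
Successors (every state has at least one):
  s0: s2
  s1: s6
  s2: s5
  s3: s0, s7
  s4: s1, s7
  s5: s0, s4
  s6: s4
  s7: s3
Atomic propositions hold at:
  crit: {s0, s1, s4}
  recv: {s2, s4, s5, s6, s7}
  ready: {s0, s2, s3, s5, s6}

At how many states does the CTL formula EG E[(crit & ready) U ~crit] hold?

Sat(crit & ready) = {s0}
Sat(~crit) = {s2, s3, s5, s6, s7}
E[(crit & ready) U ~crit]: least fixpoint, start Z0 = Sat(~crit) = {s2, s3, s5, s6, s7}, add states in Sat(crit & ready) with some successor in Z. Z1 = {s0, s2, s3, s5, s6, s7}; fixed.
Sat(E[(crit & ready) U ~crit]) = {s0, s2, s3, s5, s6, s7}
EG E[(crit & ready) U ~crit]: greatest fixpoint, start Z0 = {s0, s2, s3, s5, s6, s7}, keep only states in Sat with some successor in Z. Z1 = {s0, s2, s3, s5, s7}; fixed.
Sat(EG E[(crit & ready) U ~crit]) = {s0, s2, s3, s5, s7}
|Sat(EG E[(crit & ready) U ~crit])| = |{s0, s2, s3, s5, s7}| = 5.

5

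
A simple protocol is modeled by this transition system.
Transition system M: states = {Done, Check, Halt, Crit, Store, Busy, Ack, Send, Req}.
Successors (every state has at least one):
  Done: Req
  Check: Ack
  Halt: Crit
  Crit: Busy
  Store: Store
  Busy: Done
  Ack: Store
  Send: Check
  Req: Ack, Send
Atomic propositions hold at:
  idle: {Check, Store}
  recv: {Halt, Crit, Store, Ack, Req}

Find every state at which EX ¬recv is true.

{Crit, Busy, Send, Req}

Sat(¬recv) = {Done, Check, Busy, Send}
Sat(EX ¬recv) = {s : some successor in {Done, Check, Busy, Send}} = {Crit, Busy, Send, Req}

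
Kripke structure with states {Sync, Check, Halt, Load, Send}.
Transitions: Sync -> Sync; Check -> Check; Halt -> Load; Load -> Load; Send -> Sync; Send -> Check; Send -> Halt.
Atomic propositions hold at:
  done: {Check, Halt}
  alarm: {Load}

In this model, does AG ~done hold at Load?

Sat(~done) = {Sync, Load, Send}
AG ~done: greatest fixpoint, start Z0 = {Sync, Load, Send}, keep only states in Sat with every successor in Z. Z1 = {Sync, Load}; fixed.
Sat(AG ~done) = {Sync, Load}
Load ∈ Sat(AG ~done) = {Sync, Load}, so the formula holds at Load.

Yes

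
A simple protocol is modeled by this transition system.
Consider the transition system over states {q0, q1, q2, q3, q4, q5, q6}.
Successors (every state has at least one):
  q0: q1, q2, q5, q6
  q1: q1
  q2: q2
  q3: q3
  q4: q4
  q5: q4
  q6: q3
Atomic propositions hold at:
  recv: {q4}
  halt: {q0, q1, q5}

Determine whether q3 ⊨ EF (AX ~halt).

Sat(~halt) = {q2, q3, q4, q6}
Sat(AX ~halt) = {s : every successor in {q2, q3, q4, q6}} = {q2, q3, q4, q5, q6}
EF (AX ~halt): least fixpoint, start Z0 = {q2, q3, q4, q5, q6}, add states with some successor in Z. Z1 = {q0, q2, q3, q4, q5, q6}; fixed.
Sat(EF (AX ~halt)) = {q0, q2, q3, q4, q5, q6}
q3 ∈ Sat(EF (AX ~halt)) = {q0, q2, q3, q4, q5, q6}, so the formula holds at q3.

Yes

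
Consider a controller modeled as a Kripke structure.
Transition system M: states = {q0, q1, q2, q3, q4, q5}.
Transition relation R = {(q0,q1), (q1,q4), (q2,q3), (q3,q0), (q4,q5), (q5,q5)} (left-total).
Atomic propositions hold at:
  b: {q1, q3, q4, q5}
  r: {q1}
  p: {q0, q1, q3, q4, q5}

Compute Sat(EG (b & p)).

Sat(b & p) = {q1, q3, q4, q5}
EG (b & p): greatest fixpoint, start Z0 = {q1, q3, q4, q5}, keep only states in Sat with some successor in Z. Z1 = {q1, q4, q5}; fixed.
Sat(EG (b & p)) = {q1, q4, q5}

{q1, q4, q5}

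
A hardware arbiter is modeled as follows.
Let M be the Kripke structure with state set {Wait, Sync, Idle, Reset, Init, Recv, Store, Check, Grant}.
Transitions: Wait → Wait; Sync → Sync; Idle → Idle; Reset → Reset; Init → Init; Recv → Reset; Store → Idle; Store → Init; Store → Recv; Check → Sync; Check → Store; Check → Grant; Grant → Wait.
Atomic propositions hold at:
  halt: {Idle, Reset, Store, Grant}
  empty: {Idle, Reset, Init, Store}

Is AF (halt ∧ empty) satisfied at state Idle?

Sat(halt ∧ empty) = {Idle, Reset, Store}
AF (halt ∧ empty): least fixpoint, start Z0 = {Idle, Reset, Store}, add states with every successor in Z. Z1 = {Idle, Reset, Recv, Store}; fixed.
Sat(AF (halt ∧ empty)) = {Idle, Reset, Recv, Store}
Idle ∈ Sat(AF (halt ∧ empty)) = {Idle, Reset, Recv, Store}, so the formula holds at Idle.

Yes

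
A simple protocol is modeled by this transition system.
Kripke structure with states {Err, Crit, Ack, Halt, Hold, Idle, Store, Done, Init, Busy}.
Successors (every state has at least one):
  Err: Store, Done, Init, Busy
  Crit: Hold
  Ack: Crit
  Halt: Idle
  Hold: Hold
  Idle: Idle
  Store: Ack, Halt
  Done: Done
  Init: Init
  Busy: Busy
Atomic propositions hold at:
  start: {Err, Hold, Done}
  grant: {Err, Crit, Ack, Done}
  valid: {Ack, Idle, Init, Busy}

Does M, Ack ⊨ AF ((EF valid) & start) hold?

No

EF valid: least fixpoint, start Z0 = {Ack, Idle, Init, Busy}, add states with some successor in Z. Z1 = {Err, Ack, Halt, Idle, Store, Init, Busy}; fixed.
Sat(EF valid) = {Err, Ack, Halt, Idle, Store, Init, Busy}
Sat((EF valid) & start) = {Err}
AF ((EF valid) & start): least fixpoint, start Z0 = {Err}, add states with every successor in Z. Already a fixed point.
Sat(AF ((EF valid) & start)) = {Err}
Ack ∉ Sat(AF ((EF valid) & start)) = {Err}, so the formula does not hold at Ack.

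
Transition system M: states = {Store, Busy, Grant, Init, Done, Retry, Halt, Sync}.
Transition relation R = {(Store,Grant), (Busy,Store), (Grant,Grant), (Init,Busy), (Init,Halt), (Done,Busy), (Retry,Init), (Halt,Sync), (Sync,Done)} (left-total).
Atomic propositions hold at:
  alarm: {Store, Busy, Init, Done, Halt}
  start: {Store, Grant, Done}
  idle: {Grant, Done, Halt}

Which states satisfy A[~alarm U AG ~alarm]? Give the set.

{Grant}

Sat(~alarm) = {Grant, Retry, Sync}
AG ~alarm: greatest fixpoint, start Z0 = {Grant, Retry, Sync}, keep only states in Sat with every successor in Z. Z1 = {Grant}; fixed.
Sat(AG ~alarm) = {Grant}
A[~alarm U AG ~alarm]: least fixpoint, start Z0 = Sat(AG ~alarm) = {Grant}, add states in Sat(~alarm) with every successor in Z. Already a fixed point.
Sat(A[~alarm U AG ~alarm]) = {Grant}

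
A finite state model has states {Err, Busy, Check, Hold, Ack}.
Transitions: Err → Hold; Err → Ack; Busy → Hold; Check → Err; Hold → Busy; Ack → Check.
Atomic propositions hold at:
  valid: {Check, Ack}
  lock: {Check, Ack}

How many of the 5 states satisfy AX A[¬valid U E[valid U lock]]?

Sat(¬valid) = {Err, Busy, Hold}
E[valid U lock]: least fixpoint, start Z0 = Sat(lock) = {Check, Ack}, add states in Sat(valid) with some successor in Z. Already a fixed point.
Sat(E[valid U lock]) = {Check, Ack}
A[¬valid U E[valid U lock]]: least fixpoint, start Z0 = Sat(E[valid U lock]) = {Check, Ack}, add states in Sat(¬valid) with every successor in Z. Already a fixed point.
Sat(A[¬valid U E[valid U lock]]) = {Check, Ack}
Sat(AX A[¬valid U E[valid U lock]]) = {s : every successor in {Check, Ack}} = {Ack}
|Sat(AX A[¬valid U E[valid U lock]])| = |{Ack}| = 1.

1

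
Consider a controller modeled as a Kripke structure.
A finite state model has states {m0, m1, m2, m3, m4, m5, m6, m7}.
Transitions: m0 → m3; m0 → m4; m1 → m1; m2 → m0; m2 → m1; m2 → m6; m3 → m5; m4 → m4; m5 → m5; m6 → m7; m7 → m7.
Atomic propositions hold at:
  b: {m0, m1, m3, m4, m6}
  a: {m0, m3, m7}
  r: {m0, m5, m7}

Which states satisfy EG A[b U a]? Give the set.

A[b U a]: least fixpoint, start Z0 = Sat(a) = {m0, m3, m7}, add states in Sat(b) with every successor in Z. Z1 = {m0, m3, m6, m7}; fixed.
Sat(A[b U a]) = {m0, m3, m6, m7}
EG A[b U a]: greatest fixpoint, start Z0 = {m0, m3, m6, m7}, keep only states in Sat with some successor in Z. Z1 = {m0, m6, m7}; Z2 = {m6, m7}; fixed.
Sat(EG A[b U a]) = {m6, m7}

{m6, m7}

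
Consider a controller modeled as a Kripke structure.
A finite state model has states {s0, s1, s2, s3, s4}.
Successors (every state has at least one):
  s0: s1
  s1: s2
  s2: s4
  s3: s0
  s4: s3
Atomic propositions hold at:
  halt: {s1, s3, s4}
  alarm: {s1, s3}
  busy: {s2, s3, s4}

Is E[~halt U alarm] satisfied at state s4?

Sat(~halt) = {s0, s2}
E[~halt U alarm]: least fixpoint, start Z0 = Sat(alarm) = {s1, s3}, add states in Sat(~halt) with some successor in Z. Z1 = {s0, s1, s3}; fixed.
Sat(E[~halt U alarm]) = {s0, s1, s3}
s4 ∉ Sat(E[~halt U alarm]) = {s0, s1, s3}, so the formula does not hold at s4.

No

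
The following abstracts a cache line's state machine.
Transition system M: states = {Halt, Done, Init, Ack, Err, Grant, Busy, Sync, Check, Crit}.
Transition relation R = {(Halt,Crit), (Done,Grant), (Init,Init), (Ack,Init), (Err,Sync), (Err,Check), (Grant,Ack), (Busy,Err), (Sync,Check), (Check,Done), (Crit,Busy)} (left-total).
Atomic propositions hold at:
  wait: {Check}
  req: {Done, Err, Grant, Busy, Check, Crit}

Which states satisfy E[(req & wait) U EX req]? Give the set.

{Halt, Done, Err, Busy, Sync, Check, Crit}

Sat(req & wait) = {Check}
Sat(EX req) = {s : some successor in {Done, Err, Grant, Busy, Check, Crit}} = {Halt, Done, Err, Busy, Sync, Check, Crit}
E[(req & wait) U EX req]: least fixpoint, start Z0 = Sat(EX req) = {Halt, Done, Err, Busy, Sync, Check, Crit}, add states in Sat(req & wait) with some successor in Z. Already a fixed point.
Sat(E[(req & wait) U EX req]) = {Halt, Done, Err, Busy, Sync, Check, Crit}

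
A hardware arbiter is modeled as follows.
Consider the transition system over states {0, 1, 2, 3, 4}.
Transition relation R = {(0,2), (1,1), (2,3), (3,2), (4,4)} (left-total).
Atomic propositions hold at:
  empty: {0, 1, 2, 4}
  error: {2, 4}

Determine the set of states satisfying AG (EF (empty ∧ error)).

{0, 2, 3, 4}

Sat(empty ∧ error) = {2, 4}
EF (empty ∧ error): least fixpoint, start Z0 = {2, 4}, add states with some successor in Z. Z1 = {0, 2, 3, 4}; fixed.
Sat(EF (empty ∧ error)) = {0, 2, 3, 4}
AG (EF (empty ∧ error)): greatest fixpoint, start Z0 = {0, 2, 3, 4}, keep only states in Sat with every successor in Z. Already a fixed point.
Sat(AG (EF (empty ∧ error))) = {0, 2, 3, 4}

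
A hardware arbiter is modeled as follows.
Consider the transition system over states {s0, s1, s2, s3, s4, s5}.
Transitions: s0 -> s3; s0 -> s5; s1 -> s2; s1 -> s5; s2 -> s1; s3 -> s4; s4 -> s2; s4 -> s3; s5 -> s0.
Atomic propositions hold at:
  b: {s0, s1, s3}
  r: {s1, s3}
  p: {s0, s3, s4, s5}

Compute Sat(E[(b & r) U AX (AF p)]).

Sat(b & r) = {s1, s3}
AF p: least fixpoint, start Z0 = {s0, s3, s4, s5}, add states with every successor in Z. Already a fixed point.
Sat(AF p) = {s0, s3, s4, s5}
Sat(AX (AF p)) = {s : every successor in {s0, s3, s4, s5}} = {s0, s3, s5}
E[(b & r) U AX (AF p)]: least fixpoint, start Z0 = Sat(AX (AF p)) = {s0, s3, s5}, add states in Sat(b & r) with some successor in Z. Z1 = {s0, s1, s3, s5}; fixed.
Sat(E[(b & r) U AX (AF p)]) = {s0, s1, s3, s5}

{s0, s1, s3, s5}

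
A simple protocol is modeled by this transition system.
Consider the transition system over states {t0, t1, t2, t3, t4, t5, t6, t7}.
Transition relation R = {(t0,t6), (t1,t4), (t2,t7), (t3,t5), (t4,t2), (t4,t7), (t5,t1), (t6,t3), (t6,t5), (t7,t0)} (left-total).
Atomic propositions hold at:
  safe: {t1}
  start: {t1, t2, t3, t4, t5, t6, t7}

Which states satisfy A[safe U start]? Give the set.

A[safe U start]: least fixpoint, start Z0 = Sat(start) = {t1, t2, t3, t4, t5, t6, t7}, add states in Sat(safe) with every successor in Z. Already a fixed point.
Sat(A[safe U start]) = {t1, t2, t3, t4, t5, t6, t7}

{t1, t2, t3, t4, t5, t6, t7}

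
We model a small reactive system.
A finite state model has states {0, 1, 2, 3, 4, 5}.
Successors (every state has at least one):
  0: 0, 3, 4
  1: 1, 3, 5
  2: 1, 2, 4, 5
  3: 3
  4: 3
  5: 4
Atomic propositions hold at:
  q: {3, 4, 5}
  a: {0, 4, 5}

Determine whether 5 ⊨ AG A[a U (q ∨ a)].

Yes

Sat(q ∨ a) = {0, 3, 4, 5}
A[a U (q ∨ a)]: least fixpoint, start Z0 = Sat((q ∨ a)) = {0, 3, 4, 5}, add states in Sat(a) with every successor in Z. Already a fixed point.
Sat(A[a U (q ∨ a)]) = {0, 3, 4, 5}
AG A[a U (q ∨ a)]: greatest fixpoint, start Z0 = {0, 3, 4, 5}, keep only states in Sat with every successor in Z. Already a fixed point.
Sat(AG A[a U (q ∨ a)]) = {0, 3, 4, 5}
5 ∈ Sat(AG A[a U (q ∨ a)]) = {0, 3, 4, 5}, so the formula holds at 5.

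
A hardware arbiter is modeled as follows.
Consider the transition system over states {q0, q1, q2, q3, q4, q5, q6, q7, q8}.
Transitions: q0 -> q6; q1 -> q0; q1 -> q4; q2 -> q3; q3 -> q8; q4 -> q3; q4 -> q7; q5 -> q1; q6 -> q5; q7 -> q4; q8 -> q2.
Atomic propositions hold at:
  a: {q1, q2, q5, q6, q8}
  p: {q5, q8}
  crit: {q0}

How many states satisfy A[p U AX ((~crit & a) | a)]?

5

Sat(~crit) = {q1, q2, q3, q4, q5, q6, q7, q8}
Sat(~crit & a) = {q1, q2, q5, q6, q8}
Sat((~crit & a) | a) = {q1, q2, q5, q6, q8}
Sat(AX ((~crit & a) | a)) = {s : every successor in {q1, q2, q5, q6, q8}} = {q0, q3, q5, q6, q8}
A[p U AX ((~crit & a) | a)]: least fixpoint, start Z0 = Sat(AX ((~crit & a) | a)) = {q0, q3, q5, q6, q8}, add states in Sat(p) with every successor in Z. Already a fixed point.
Sat(A[p U AX ((~crit & a) | a)]) = {q0, q3, q5, q6, q8}
|Sat(A[p U AX ((~crit & a) | a)])| = |{q0, q3, q5, q6, q8}| = 5.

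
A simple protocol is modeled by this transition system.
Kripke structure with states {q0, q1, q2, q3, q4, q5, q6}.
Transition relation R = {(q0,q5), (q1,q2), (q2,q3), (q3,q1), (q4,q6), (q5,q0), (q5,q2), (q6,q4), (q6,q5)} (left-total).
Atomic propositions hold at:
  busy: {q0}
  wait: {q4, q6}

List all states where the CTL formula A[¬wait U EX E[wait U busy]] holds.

{q0, q5}

Sat(¬wait) = {q0, q1, q2, q3, q5}
E[wait U busy]: least fixpoint, start Z0 = Sat(busy) = {q0}, add states in Sat(wait) with some successor in Z. Already a fixed point.
Sat(E[wait U busy]) = {q0}
Sat(EX E[wait U busy]) = {s : some successor in {q0}} = {q5}
A[¬wait U EX E[wait U busy]]: least fixpoint, start Z0 = Sat(EX E[wait U busy]) = {q5}, add states in Sat(¬wait) with every successor in Z. Z1 = {q0, q5}; fixed.
Sat(A[¬wait U EX E[wait U busy]]) = {q0, q5}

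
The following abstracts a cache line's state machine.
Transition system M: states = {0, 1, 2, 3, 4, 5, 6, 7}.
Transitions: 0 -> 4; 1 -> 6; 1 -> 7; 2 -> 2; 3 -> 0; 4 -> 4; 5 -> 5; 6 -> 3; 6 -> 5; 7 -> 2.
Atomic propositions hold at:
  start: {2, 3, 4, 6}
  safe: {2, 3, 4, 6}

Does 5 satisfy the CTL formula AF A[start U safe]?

A[start U safe]: least fixpoint, start Z0 = Sat(safe) = {2, 3, 4, 6}, add states in Sat(start) with every successor in Z. Already a fixed point.
Sat(A[start U safe]) = {2, 3, 4, 6}
AF A[start U safe]: least fixpoint, start Z0 = {2, 3, 4, 6}, add states with every successor in Z. Z1 = {0, 2, 3, 4, 6, 7}; Z2 = {0, 1, 2, 3, 4, 6, 7}; fixed.
Sat(AF A[start U safe]) = {0, 1, 2, 3, 4, 6, 7}
5 ∉ Sat(AF A[start U safe]) = {0, 1, 2, 3, 4, 6, 7}, so the formula does not hold at 5.

No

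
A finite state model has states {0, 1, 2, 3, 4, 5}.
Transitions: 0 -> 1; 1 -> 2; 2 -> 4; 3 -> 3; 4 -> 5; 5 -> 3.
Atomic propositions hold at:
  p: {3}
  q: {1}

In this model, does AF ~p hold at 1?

Yes

Sat(~p) = {0, 1, 2, 4, 5}
AF ~p: least fixpoint, start Z0 = {0, 1, 2, 4, 5}, add states with every successor in Z. Already a fixed point.
Sat(AF ~p) = {0, 1, 2, 4, 5}
1 ∈ Sat(AF ~p) = {0, 1, 2, 4, 5}, so the formula holds at 1.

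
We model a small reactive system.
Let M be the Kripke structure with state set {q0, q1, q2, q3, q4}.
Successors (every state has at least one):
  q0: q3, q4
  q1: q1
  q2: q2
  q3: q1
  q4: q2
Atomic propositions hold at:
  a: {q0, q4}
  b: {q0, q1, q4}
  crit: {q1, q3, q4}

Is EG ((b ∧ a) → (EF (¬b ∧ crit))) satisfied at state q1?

Yes

Sat(b ∧ a) = {q0, q4}
Sat(¬b) = {q2, q3}
Sat(¬b ∧ crit) = {q3}
EF (¬b ∧ crit): least fixpoint, start Z0 = {q3}, add states with some successor in Z. Z1 = {q0, q3}; fixed.
Sat(EF (¬b ∧ crit)) = {q0, q3}
Sat((b ∧ a) → (EF (¬b ∧ crit))) = {q0, q1, q2, q3}
EG ((b ∧ a) → (EF (¬b ∧ crit))): greatest fixpoint, start Z0 = {q0, q1, q2, q3}, keep only states in Sat with some successor in Z. Already a fixed point.
Sat(EG ((b ∧ a) → (EF (¬b ∧ crit)))) = {q0, q1, q2, q3}
q1 ∈ Sat(EG ((b ∧ a) → (EF (¬b ∧ crit)))) = {q0, q1, q2, q3}, so the formula holds at q1.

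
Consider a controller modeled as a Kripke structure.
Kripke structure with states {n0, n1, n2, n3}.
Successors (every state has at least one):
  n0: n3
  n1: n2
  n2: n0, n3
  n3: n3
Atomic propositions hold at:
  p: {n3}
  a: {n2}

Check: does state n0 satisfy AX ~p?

No

Sat(~p) = {n0, n1, n2}
Sat(AX ~p) = {s : every successor in {n0, n1, n2}} = {n1}
n0 ∉ Sat(AX ~p) = {n1}, so the formula does not hold at n0.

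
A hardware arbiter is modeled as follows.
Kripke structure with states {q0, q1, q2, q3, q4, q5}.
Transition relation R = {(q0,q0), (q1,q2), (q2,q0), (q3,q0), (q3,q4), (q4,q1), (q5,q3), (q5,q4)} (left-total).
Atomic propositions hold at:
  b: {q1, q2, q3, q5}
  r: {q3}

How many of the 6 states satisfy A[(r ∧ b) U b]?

Sat(r ∧ b) = {q3}
A[(r ∧ b) U b]: least fixpoint, start Z0 = Sat(b) = {q1, q2, q3, q5}, add states in Sat(r ∧ b) with every successor in Z. Already a fixed point.
Sat(A[(r ∧ b) U b]) = {q1, q2, q3, q5}
|Sat(A[(r ∧ b) U b])| = |{q1, q2, q3, q5}| = 4.

4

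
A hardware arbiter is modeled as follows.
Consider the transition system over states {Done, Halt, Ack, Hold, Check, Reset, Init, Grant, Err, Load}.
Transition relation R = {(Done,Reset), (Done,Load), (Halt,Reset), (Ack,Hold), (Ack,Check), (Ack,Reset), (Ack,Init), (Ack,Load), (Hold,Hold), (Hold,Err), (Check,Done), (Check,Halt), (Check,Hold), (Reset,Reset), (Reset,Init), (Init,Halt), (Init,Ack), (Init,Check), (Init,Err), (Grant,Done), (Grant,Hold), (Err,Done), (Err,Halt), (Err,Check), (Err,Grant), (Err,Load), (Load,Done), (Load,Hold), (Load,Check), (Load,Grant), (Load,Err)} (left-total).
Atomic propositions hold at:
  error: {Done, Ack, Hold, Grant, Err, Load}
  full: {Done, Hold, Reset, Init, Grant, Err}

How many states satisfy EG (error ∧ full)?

3

Sat(error ∧ full) = {Done, Hold, Grant, Err}
EG (error ∧ full): greatest fixpoint, start Z0 = {Done, Hold, Grant, Err}, keep only states in Sat with some successor in Z. Z1 = {Hold, Grant, Err}; fixed.
Sat(EG (error ∧ full)) = {Hold, Grant, Err}
|Sat(EG (error ∧ full))| = |{Hold, Grant, Err}| = 3.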